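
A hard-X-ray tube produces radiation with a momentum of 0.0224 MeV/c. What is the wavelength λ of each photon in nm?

0.0554 nm

Use h = 6.62607015e-34 J·s, c = 2.99792458e8 m/s, 1 eV = 1.602176634e-19 J.
First convert: p = 0.0224 MeV/c = 1.1971e-23 kg·m/s.
For a photon λ = h/p, so λ = 5.535e-11 m.
Converting to nm: λ = 0.05535 nm ≈ 0.0554 nm.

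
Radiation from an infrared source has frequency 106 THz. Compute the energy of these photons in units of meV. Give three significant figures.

438 meV

In SI units: f = 106 THz = 1.06 × 10^14 Hz.
The photon relation is E = hf, giving E = 7.024 × 10^-20 J.
Converting to meV: E = 438.4 meV ≈ 438 meV.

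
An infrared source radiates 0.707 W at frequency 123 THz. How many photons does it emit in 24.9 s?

2.16 × 10^20 photons

Total energy: E_total = P·t = 0.707 × 24.9 = 17.60 J.
Per-photon energy: E = 8.150 × 10^-20 J.
N = E_total / E_photon = 2.16 × 10^20.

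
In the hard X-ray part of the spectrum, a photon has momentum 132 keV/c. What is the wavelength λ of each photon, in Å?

0.0939 Å

Take h = 6.62607015·10^-34 J·s, c = 2.99792458·10^8 m/s, 1 eV = 1.602176634·10^-19 J.
Convert to SI: p = 132 keV/c = 7.0545·10^-23 kg·m/s.
The photon relation is λ = h/p, giving λ = 9.393·10^-12 m.
Converting to Å: λ = 0.09393 Å ≈ 0.0939 Å.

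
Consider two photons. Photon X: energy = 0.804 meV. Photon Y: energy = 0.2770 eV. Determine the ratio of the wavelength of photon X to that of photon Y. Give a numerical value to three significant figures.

345

λ_X = 0.001542 m (from energy = 0.804 meV, via λ = hc/E).
λ_Y = 4.476 × 10^-6 m (from energy = 0.2770 eV, via λ = hc/E).
Ratio = 0.001542 / 4.476 × 10^-6 = 345.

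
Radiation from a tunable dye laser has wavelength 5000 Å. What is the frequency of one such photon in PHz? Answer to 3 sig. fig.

Convert to SI: λ = 5000 Å = 5.0 × 10^-7 m.
Since f = c/λ for a photon, f = 5.996 × 10^14 Hz.
Converting to PHz: f = 0.5996 PHz ≈ 0.600 PHz.

0.600 PHz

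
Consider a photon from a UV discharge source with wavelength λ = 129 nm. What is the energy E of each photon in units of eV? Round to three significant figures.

Use h = 6.62607015 × 10^-34 J·s, c = 2.99792458 × 10^8 m/s, 1 eV = 1.602176634 × 10^-19 J.
In SI units: λ = 129 nm = 1.29 × 10^-7 m.
The photon relation is E = hc/λ, giving E = 1.540 × 10^-18 J.
Converting to eV: E = 9.611 eV ≈ 9.61 eV.

9.61 eV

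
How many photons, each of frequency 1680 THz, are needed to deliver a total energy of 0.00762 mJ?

Per-photon energy: E = 1.113e-18 J (from frequency = 1680 THz).
N = E_total / E_photon = 7.62e-6 J / 1.113e-18 J = 6.85e12.

6.85e12 photons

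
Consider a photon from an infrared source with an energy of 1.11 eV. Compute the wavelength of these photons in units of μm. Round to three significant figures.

1.12 μm

(h = 6.62607015 × 10^-34 J·s, c = 2.99792458 × 10^8 m/s, 1 eV = 1.602176634 × 10^-19 J.)
First convert: E = 1.11 eV = 1.7784 × 10^-19 J.
Since λ = hc/E for a photon, λ = 1.117 × 10^-6 m.
Converting to μm: λ = 1.117 μm ≈ 1.12 μm.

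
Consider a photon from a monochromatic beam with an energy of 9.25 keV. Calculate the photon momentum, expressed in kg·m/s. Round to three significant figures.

4.94e-24 kg·m/s

(c = 2.99792458e8 m/s, 1 eV = 1.602176634e-19 J.)
First convert: E = 9.25 keV = 1.4820e-15 J.
The photon relation is p = E/c, giving p = 4.943e-24 kg·m/s.
So p ≈ 4.94e-24 kg·m/s.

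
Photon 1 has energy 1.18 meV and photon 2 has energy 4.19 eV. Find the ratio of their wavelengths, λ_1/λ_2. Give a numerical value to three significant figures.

3550

λ_1 = 0.001051 m (from energy = 1.18 meV, via λ = hc/E).
λ_2 = 2.959·10^-7 m (from energy = 4.19 eV, via λ = hc/E).
Ratio = 0.001051 / 2.959·10^-7 = 3550.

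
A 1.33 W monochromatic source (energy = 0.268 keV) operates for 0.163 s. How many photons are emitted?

5.05e15 photons

Total energy: E_total = P·t = 1.33 × 0.163 = 0.2168 J.
Per-photon energy: E = 4.294e-17 J.
N = E_total / E_photon = 5.05e15.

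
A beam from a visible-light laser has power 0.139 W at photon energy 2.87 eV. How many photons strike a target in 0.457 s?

Total energy: E_total = P·t = 0.139 × 0.457 = 0.06352 J.
Per-photon energy: E = 4.598 × 10^-19 J.
N = E_total / E_photon = 1.38 × 10^17.

1.38 × 10^17 photons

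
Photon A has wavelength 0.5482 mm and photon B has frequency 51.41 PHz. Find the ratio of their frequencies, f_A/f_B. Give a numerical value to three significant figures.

1.06e-5

f_A = 5.469e11 Hz (from wavelength = 0.5482 mm, via f = c/λ).
f_B = 5.141e16 Hz (from frequency = 51.41 PHz, via f given directly).
Ratio = 5.469e11 / 5.141e16 = 1.06e-5.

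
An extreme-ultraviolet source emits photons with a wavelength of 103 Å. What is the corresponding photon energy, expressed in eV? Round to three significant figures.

120 eV

In SI units: λ = 103 Å = 1.03 × 10^-8 m.
Apply E = hc/λ: E = 1.929 × 10^-17 J.
Converting to eV: E = 120.4 eV ≈ 120 eV.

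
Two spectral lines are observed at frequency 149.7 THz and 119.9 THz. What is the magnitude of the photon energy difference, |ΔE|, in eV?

0.123 eV

Using E = hf: E₁ = 9.9192 × 10^-20 J, E₂ = 7.9447 × 10^-20 J.
|ΔE| = |9.9192 × 10^-20 − 7.9447 × 10^-20| = 1.97 × 10^-20 J = 0.123 eV.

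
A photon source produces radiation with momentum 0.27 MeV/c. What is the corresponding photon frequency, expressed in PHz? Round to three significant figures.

(h = 6.62607015e-34 J·s, c = 2.99792458e8 m/s, 1 eV = 1.602176634e-19 J.)
Convert to SI: p = 0.27 MeV/c = 1.4430e-22 kg·m/s.
Since f = pc/h for a photon, f = 6.529e19 Hz.
Converting to PHz: f = 65290 PHz ≈ 6.53e4 PHz.

6.53e4 PHz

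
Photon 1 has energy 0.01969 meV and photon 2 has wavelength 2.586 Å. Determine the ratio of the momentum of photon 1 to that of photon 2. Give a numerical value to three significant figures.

4.11e-9

p_1 = 1.052e-32 kg·m/s (from energy = 0.01969 meV, via p = E/c).
p_2 = 2.562e-24 kg·m/s (from wavelength = 2.586 Å, via p = h/λ).
Ratio = 1.052e-32 / 2.562e-24 = 4.11e-9.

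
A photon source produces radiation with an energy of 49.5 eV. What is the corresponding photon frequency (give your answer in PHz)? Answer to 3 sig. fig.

(h = 6.62607015e-34 J·s, 1 eV = 1.602176634e-19 J.)
In SI units: E = 49.5 eV = 7.9308e-18 J.
The photon relation is f = E/h, giving f = 1.197e16 Hz.
Converting to PHz: f = 11.97 PHz ≈ 12.0 PHz.

12.0 PHz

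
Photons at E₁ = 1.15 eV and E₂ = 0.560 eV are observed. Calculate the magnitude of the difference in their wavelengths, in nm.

Using λ = hc/E: λ₁ = 1.078 × 10^-6 m, λ₂ = 2.214 × 10^-6 m.
|Δλ| = |1.078 × 10^-6 − 2.214 × 10^-6| = 1.14 × 10^-6 m = 1140 nm.

1140 nm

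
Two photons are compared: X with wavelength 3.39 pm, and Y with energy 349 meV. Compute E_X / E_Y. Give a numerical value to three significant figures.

1.05·10^6

E_X = 5.860·10^-14 J (from wavelength = 3.39 pm, via E = hc/λ).
E_Y = 5.592·10^-20 J (from energy = 349 meV, via E given directly).
Ratio = 5.860·10^-14 / 5.592·10^-20 = 1.05·10^6.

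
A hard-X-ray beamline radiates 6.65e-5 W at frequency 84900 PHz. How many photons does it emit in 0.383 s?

4.53e8 photons

Total energy: E_total = P·t = 6.65e-5 × 0.383 = 2.547e-5 J.
Per-photon energy: E = 5.626e-14 J.
N = E_total / E_photon = 4.53e8.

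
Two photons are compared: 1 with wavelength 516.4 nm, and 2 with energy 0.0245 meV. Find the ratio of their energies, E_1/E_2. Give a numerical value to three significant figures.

E_1 = 3.847e-19 J (from wavelength = 516.4 nm, via E = hc/λ).
E_2 = 3.925e-24 J (from energy = 0.0245 meV, via E given directly).
Ratio = 3.847e-19 / 3.925e-24 = 9.80e4.

9.80e4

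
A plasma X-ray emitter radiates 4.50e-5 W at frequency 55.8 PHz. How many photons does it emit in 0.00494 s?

6.01e9 photons

Total energy: E_total = P·t = 4.50e-5 × 0.00494 = 2.223e-7 J.
Per-photon energy: E = 3.697e-17 J.
N = E_total / E_photon = 6.01e9.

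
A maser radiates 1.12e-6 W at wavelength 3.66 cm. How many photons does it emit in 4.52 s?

Total energy: E_total = P·t = 1.12e-6 × 4.52 = 5.062e-6 J.
Per-photon energy: E = 5.427e-24 J.
N = E_total / E_photon = 9.33e17.

9.33e17 photons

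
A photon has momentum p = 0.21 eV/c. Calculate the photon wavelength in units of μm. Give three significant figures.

First convert: p = 0.21 eV/c = 1.1223 × 10^-28 kg·m/s.
Since λ = h/p for a photon, λ = 5.904 × 10^-6 m.
Converting to μm: λ = 5.904 μm ≈ 5.90 μm.

5.90 μm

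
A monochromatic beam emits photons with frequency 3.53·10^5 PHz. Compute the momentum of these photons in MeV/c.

(h = 6.62607015·10^-34 J·s, c = 2.99792458·10^8 m/s, 1 eV = 1.602176634·10^-19 J.)
First convert: f = 3.53·10^5 PHz = 3.53·10^20 Hz.
Since p = hf/c for a photon, p = 7.802·10^-22 kg·m/s.
Converting to MeV/c: p = 1.460 MeV/c ≈ 1.46 MeV/c.

1.46 MeV/c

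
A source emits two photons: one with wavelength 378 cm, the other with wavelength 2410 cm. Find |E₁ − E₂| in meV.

Using E = hc/λ: E₁ = 5.255e-26 J, E₂ = 8.243e-27 J.
|ΔE| = |5.255e-26 − 8.243e-27| = 4.43e-26 J = 2.77e-4 meV.

2.77e-4 meV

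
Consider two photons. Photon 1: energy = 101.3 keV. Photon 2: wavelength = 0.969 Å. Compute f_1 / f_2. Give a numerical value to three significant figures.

f_1 = 2.449e19 Hz (from energy = 101.3 keV, via f = E/h).
f_2 = 3.094e18 Hz (from wavelength = 0.969 Å, via f = c/λ).
Ratio = 2.449e19 / 3.094e18 = 7.92.

7.92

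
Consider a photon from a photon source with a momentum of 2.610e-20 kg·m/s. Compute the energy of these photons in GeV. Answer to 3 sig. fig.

0.0488 GeV

(c = 2.99792458e8 m/s, 1 eV = 1.602176634e-19 J.)
Apply E = pc: E = 7.825e-12 J.
Converting to GeV: E = 0.04884 GeV ≈ 0.0488 GeV.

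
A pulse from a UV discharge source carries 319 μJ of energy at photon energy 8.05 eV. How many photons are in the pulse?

Per-photon energy: E = 1.290 × 10^-18 J (from energy = 8.05 eV).
N = E_total / E_photon = 3.19 × 10^-4 J / 1.290 × 10^-18 J = 2.47 × 10^14.

2.47 × 10^14 photons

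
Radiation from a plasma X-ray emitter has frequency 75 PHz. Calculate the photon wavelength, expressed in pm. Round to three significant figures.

Convert to SI: f = 75 PHz = 7.5e16 Hz.
Since λ = c/f for a photon, λ = 3.997e-9 m.
Converting to pm: λ = 3997 pm ≈ 4000 pm.

4000 pm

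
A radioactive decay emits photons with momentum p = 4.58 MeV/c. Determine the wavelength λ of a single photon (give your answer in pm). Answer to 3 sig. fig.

0.271 pm

Take h = 6.62607015e-34 J·s, c = 2.99792458e8 m/s, 1 eV = 1.602176634e-19 J.
In SI units: p = 4.58 MeV/c = 2.4477e-21 kg·m/s.
Apply λ = h/p: λ = 2.707e-13 m.
Converting to pm: λ = 0.2707 pm ≈ 0.271 pm.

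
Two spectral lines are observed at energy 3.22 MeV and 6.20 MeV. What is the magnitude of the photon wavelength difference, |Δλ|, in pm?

0.185 pm

Using λ = hc/E: λ₁ = 3.850 × 10^-13 m, λ₂ = 2.000 × 10^-13 m.
|Δλ| = |3.850 × 10^-13 − 2.000 × 10^-13| = 1.85 × 10^-13 m = 0.185 pm.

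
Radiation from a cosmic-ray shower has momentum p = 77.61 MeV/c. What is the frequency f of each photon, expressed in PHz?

1.88 × 10^7 PHz

First convert: p = 77.61 MeV/c = 4.1477 × 10^-20 kg·m/s.
For a photon f = pc/h, so f = 1.877 × 10^22 Hz.
Converting to PHz: f = 1.877 × 10^7 PHz ≈ 1.88 × 10^7 PHz.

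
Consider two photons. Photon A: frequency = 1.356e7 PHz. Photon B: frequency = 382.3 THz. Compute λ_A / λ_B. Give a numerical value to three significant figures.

λ_A = 2.211e-14 m (from frequency = 1.356e7 PHz, via λ = c/f).
λ_B = 7.842e-7 m (from frequency = 382.3 THz, via λ = c/f).
Ratio = 2.211e-14 / 7.842e-7 = 2.82e-8.

2.82e-8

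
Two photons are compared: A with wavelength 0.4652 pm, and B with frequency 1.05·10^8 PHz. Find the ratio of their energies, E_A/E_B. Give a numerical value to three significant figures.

E_A = 4.270·10^-13 J (from wavelength = 0.4652 pm, via E = hc/λ).
E_B = 6.957·10^-11 J (from frequency = 1.05·10^8 PHz, via E = hf).
Ratio = 4.270·10^-13 / 6.957·10^-11 = 6.14·10^-3.

6.14·10^-3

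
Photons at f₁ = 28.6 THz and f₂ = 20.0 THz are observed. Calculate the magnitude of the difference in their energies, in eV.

0.0356 eV

Using E = hf: E₁ = 1.895e-20 J, E₂ = 1.325e-20 J.
|ΔE| = |1.895e-20 − 1.325e-20| = 5.70e-21 J = 0.0356 eV.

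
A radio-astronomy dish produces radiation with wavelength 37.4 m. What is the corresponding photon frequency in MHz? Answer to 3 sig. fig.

8.02 MHz

The photon relation is f = c/λ, giving f = 8.016 × 10^6 Hz.
Converting to MHz: f = 8.016 MHz ≈ 8.02 MHz.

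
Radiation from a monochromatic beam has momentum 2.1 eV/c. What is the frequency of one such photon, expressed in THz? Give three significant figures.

508 THz

First convert: p = 2.1 eV/c = 1.1223e-27 kg·m/s.
For a photon f = pc/h, so f = 5.078e14 Hz.
Converting to THz: f = 507.8 THz ≈ 508 THz.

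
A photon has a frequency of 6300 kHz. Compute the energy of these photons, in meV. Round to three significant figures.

First convert: f = 6300 kHz = 6.30 × 10^6 Hz.
Apply E = hf: E = 4.174 × 10^-27 J.
Converting to meV: E = 2.605 × 10^-5 meV ≈ 2.61 × 10^-5 meV.

2.61 × 10^-5 meV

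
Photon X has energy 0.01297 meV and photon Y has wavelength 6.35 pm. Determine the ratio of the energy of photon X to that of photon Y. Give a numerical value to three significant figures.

E_X = 2.078e-24 J (from energy = 0.01297 meV, via E given directly).
E_Y = 3.128e-14 J (from wavelength = 6.35 pm, via E = hc/λ).
Ratio = 2.078e-24 / 3.128e-14 = 6.64e-11.

6.64e-11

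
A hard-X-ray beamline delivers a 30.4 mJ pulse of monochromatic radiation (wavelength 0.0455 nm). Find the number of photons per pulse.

Per-photon energy: E = 4.366 × 10^-15 J (from wavelength = 0.0455 nm).
N = E_total / E_photon = 0.0304 J / 4.366 × 10^-15 J = 6.96 × 10^12.

6.96 × 10^12 photons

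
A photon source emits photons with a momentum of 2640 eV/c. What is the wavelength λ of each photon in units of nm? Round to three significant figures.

0.470 nm

First convert: p = 2640 eV/c = 1.4109 × 10^-24 kg·m/s.
The photon relation is λ = h/p, giving λ = 4.696 × 10^-10 m.
Converting to nm: λ = 0.4696 nm ≈ 0.470 nm.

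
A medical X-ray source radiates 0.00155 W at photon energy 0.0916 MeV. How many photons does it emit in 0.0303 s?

Total energy: E_total = P·t = 0.00155 × 0.0303 = 4.697·10^-5 J.
Per-photon energy: E = 1.468·10^-14 J.
N = E_total / E_photon = 3.20·10^9.

3.20·10^9 photons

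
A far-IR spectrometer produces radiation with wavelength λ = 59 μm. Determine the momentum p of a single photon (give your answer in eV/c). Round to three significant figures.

(h = 6.62607015·10^-34 J·s, c = 2.99792458·10^8 m/s, 1 eV = 1.602176634·10^-19 J.)
In SI units: λ = 59 μm = 5.9·10^-5 m.
For a photon p = h/λ, so p = 1.123·10^-29 kg·m/s.
Converting to eV/c: p = 0.02101 eV/c ≈ 0.0210 eV/c.

0.0210 eV/c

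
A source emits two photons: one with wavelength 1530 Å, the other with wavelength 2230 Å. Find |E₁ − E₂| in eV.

Using E = hc/λ: E₁ = 1.298e-18 J, E₂ = 8.908e-19 J.
|ΔE| = |1.298e-18 − 8.908e-19| = 4.08e-19 J = 2.54 eV.

2.54 eV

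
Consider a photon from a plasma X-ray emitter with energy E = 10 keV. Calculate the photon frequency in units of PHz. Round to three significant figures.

Take h = 6.62607015e-34 J·s, 1 eV = 1.602176634e-19 J.
Convert to SI: E = 10 keV = 1.6022e-15 J.
Since f = E/h for a photon, f = 2.418e18 Hz.
Converting to PHz: f = 2418 PHz ≈ 2420 PHz.

2420 PHz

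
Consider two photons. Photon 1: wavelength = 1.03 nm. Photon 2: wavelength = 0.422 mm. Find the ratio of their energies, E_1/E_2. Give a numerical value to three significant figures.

4.10e5

E_1 = 1.929e-16 J (from wavelength = 1.03 nm, via E = hc/λ).
E_2 = 4.707e-22 J (from wavelength = 0.422 mm, via E = hc/λ).
Ratio = 1.929e-16 / 4.707e-22 = 4.10e5.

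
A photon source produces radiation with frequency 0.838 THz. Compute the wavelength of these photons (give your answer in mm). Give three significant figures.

First convert: f = 0.838 THz = 8.38 × 10^11 Hz.
Since λ = c/f for a photon, λ = 3.577 × 10^-4 m.
Converting to mm: λ = 0.3577 mm ≈ 0.358 mm.

0.358 mm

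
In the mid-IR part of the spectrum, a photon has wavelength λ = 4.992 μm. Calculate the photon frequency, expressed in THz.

(c = 2.99792458·10^8 m/s.)
In SI units: λ = 4.992 μm = 4.992·10^-6 m.
The photon relation is f = c/λ, giving f = 6.005·10^13 Hz.
Converting to THz: f = 60.05 THz ≈ 60.1 THz.

60.1 THz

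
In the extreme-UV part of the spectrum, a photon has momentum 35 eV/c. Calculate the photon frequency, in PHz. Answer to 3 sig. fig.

Convert to SI: p = 35 eV/c = 1.8705 × 10^-26 kg·m/s.
The photon relation is f = pc/h, giving f = 8.463 × 10^15 Hz.
Converting to PHz: f = 8.463 PHz ≈ 8.46 PHz.

8.46 PHz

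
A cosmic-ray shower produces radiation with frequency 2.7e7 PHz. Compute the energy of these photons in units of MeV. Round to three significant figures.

112 MeV

First convert: f = 2.7e7 PHz = 2.7e22 Hz.
Since E = hf for a photon, E = 1.789e-11 J.
Converting to MeV: E = 111.7 MeV ≈ 112 MeV.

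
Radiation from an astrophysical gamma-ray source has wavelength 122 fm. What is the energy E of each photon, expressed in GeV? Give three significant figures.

Take h = 6.62607015·10^-34 J·s, c = 2.99792458·10^8 m/s, 1 eV = 1.602176634·10^-19 J.
Convert to SI: λ = 122 fm = 1.22·10^-13 m.
Since E = hc/λ for a photon, E = 1.628·10^-12 J.
Converting to GeV: E = 0.01016 GeV ≈ 0.0102 GeV.

0.0102 GeV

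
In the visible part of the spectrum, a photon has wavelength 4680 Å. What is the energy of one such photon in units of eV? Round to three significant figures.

(h = 6.62607015e-34 J·s, c = 2.99792458e8 m/s, 1 eV = 1.602176634e-19 J.)
In SI units: λ = 4680 Å = 4.68e-7 m.
For a photon E = hc/λ, so E = 4.245e-19 J.
Converting to eV: E = 2.649 eV ≈ 2.65 eV.

2.65 eV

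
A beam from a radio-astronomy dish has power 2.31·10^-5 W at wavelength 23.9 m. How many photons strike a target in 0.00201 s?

5.59·10^18 photons

Total energy: E_total = P·t = 2.31·10^-5 × 0.00201 = 4.643·10^-8 J.
Per-photon energy: E = 8.311·10^-27 J.
N = E_total / E_photon = 5.59·10^18.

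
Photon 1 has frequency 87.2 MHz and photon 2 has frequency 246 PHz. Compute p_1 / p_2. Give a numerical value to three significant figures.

p_1 = 1.927 × 10^-34 kg·m/s (from frequency = 87.2 MHz, via p = hf/c).
p_2 = 5.437 × 10^-25 kg·m/s (from frequency = 246 PHz, via p = hf/c).
Ratio = 1.927 × 10^-34 / 5.437 × 10^-25 = 3.54 × 10^-10.

3.54 × 10^-10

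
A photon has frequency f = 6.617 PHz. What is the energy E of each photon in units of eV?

Take h = 6.62607015e-34 J·s, 1 eV = 1.602176634e-19 J.
First convert: f = 6.617 PHz = 6.617e15 Hz.
The photon relation is E = hf, giving E = 4.384e-18 J.
Converting to eV: E = 27.37 eV ≈ 27.4 eV.

27.4 eV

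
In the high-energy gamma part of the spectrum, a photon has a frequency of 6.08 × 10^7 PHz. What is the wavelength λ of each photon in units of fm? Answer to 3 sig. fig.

4.93 fm

Use c = 2.99792458 × 10^8 m/s.
First convert: f = 6.08 × 10^7 PHz = 6.08 × 10^22 Hz.
Apply λ = c/f: λ = 4.931 × 10^-15 m.
Converting to fm: λ = 4.931 fm ≈ 4.93 fm.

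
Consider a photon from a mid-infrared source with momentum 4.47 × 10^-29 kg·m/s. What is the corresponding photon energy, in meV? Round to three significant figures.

83.6 meV

Use c = 2.99792458 × 10^8 m/s, 1 eV = 1.602176634 × 10^-19 J.
The photon relation is E = pc, giving E = 1.340 × 10^-20 J.
Converting to meV: E = 83.64 meV ≈ 83.6 meV.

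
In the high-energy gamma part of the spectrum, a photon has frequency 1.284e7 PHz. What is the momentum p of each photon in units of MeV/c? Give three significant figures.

53.1 MeV/c

First convert: f = 1.284e7 PHz = 1.284e22 Hz.
The photon relation is p = hf/c, giving p = 2.838e-20 kg·m/s.
Converting to MeV/c: p = 53.10 MeV/c ≈ 53.1 MeV/c.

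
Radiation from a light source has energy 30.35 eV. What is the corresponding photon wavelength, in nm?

40.9 nm

In SI units: E = 30.35 eV = 4.8626 × 10^-18 J.
Since λ = hc/E for a photon, λ = 4.085 × 10^-8 m.
Converting to nm: λ = 40.85 nm ≈ 40.9 nm.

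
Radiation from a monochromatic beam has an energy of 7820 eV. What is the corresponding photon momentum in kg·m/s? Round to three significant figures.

In SI units: E = 7820 eV = 1.2529·10^-15 J.
The photon relation is p = E/c, giving p = 4.179·10^-24 kg·m/s.
So p ≈ 4.18·10^-24 kg·m/s.

4.18·10^-24 kg·m/s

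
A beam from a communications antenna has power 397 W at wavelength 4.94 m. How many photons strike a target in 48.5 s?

Total energy: E_total = P·t = 397 × 48.5 = 19250 J.
Per-photon energy: E = 4.021e-26 J.
N = E_total / E_photon = 4.79e29.

4.79e29 photons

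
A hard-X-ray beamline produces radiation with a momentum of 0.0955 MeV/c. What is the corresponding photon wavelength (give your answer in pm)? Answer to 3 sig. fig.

Use h = 6.62607015·10^-34 J·s, c = 2.99792458·10^8 m/s, 1 eV = 1.602176634·10^-19 J.
In SI units: p = 0.0955 MeV/c = 5.1038·10^-23 kg·m/s.
Since λ = h/p for a photon, λ = 1.298·10^-11 m.
Converting to pm: λ = 12.98 pm ≈ 13.0 pm.

13.0 pm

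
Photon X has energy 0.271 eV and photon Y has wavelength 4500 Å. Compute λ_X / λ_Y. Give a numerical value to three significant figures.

λ_X = 4.575 × 10^-6 m (from energy = 0.271 eV, via λ = hc/E).
λ_Y = 4.500 × 10^-7 m (from wavelength = 4500 Å, via λ given directly).
Ratio = 4.575 × 10^-6 / 4.500 × 10^-7 = 10.2.

10.2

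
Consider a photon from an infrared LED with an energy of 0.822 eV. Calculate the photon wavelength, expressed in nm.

1510 nm

Convert to SI: E = 0.822 eV = 1.3170e-19 J.
Since λ = hc/E for a photon, λ = 1.508e-6 m.
Converting to nm: λ = 1508 nm ≈ 1510 nm.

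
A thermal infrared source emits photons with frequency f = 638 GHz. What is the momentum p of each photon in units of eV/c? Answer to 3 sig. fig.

2.64 × 10^-3 eV/c

Take h = 6.62607015 × 10^-34 J·s, c = 2.99792458 × 10^8 m/s, 1 eV = 1.602176634 × 10^-19 J.
Convert to SI: f = 638 GHz = 6.38 × 10^11 Hz.
Since p = hf/c for a photon, p = 1.410 × 10^-30 kg·m/s.
Converting to eV/c: p = 0.002639 eV/c ≈ 2.64 × 10^-3 eV/c.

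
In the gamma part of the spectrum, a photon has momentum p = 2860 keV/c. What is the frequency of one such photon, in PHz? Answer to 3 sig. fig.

6.92 × 10^5 PHz

(h = 6.62607015 × 10^-34 J·s, c = 2.99792458 × 10^8 m/s, 1 eV = 1.602176634 × 10^-19 J.)
First convert: p = 2860 keV/c = 1.5285 × 10^-21 kg·m/s.
Apply f = pc/h: f = 6.915 × 10^20 Hz.
Converting to PHz: f = 691500 PHz ≈ 6.92 × 10^5 PHz.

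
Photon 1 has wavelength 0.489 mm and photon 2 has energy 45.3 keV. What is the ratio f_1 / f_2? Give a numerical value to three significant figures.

5.60e-8

f_1 = 6.131e11 Hz (from wavelength = 0.489 mm, via f = c/λ).
f_2 = 1.095e19 Hz (from energy = 45.3 keV, via f = E/h).
Ratio = 6.131e11 / 1.095e19 = 5.60e-8.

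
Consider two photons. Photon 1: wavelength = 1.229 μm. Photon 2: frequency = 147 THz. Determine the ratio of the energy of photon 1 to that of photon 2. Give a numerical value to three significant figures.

1.66

E_1 = 1.616 × 10^-19 J (from wavelength = 1.229 μm, via E = hc/λ).
E_2 = 9.740 × 10^-20 J (from frequency = 147 THz, via E = hf).
Ratio = 1.616 × 10^-19 / 9.740 × 10^-20 = 1.66.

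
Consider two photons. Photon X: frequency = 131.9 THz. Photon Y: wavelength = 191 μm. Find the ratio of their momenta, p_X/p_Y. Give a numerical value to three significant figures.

84.0

p_X = 2.915 × 10^-28 kg·m/s (from frequency = 131.9 THz, via p = hf/c).
p_Y = 3.469 × 10^-30 kg·m/s (from wavelength = 191 μm, via p = h/λ).
Ratio = 2.915 × 10^-28 / 3.469 × 10^-30 = 84.0.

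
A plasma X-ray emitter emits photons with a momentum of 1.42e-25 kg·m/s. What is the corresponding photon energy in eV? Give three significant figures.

The photon relation is E = pc, giving E = 4.257e-17 J.
Converting to eV: E = 265.7 eV ≈ 266 eV.

266 eV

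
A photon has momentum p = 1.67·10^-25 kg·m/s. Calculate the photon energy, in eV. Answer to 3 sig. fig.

312 eV

Use c = 2.99792458·10^8 m/s, 1 eV = 1.602176634·10^-19 J.
Apply E = pc: E = 5.007·10^-17 J.
Converting to eV: E = 312.5 eV ≈ 312 eV.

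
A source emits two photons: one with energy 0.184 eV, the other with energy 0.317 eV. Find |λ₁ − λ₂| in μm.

2.83 μm

Using λ = hc/E: λ₁ = 6.738 × 10^-6 m, λ₂ = 3.911 × 10^-6 m.
|Δλ| = |6.738 × 10^-6 − 3.911 × 10^-6| = 2.83 × 10^-6 m = 2.83 μm.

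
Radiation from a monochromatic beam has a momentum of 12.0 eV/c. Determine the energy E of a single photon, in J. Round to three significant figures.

1.92·10^-18 J

First convert: p = 12.0 eV/c = 6.4131·10^-27 kg·m/s.
Since E = pc for a photon, E = 1.923·10^-18 J.
So E ≈ 1.92·10^-18 J.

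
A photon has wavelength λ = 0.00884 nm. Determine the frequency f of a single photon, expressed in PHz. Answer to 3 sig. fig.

Use c = 2.99792458e8 m/s.
Convert to SI: λ = 0.00884 nm = 8.84e-12 m.
For a photon f = c/λ, so f = 3.391e19 Hz.
Converting to PHz: f = 33910 PHz ≈ 3.39e4 PHz.

3.39e4 PHz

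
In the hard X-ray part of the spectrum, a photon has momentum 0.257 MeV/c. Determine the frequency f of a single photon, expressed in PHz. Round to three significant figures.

Take h = 6.62607015·10^-34 J·s, c = 2.99792458·10^8 m/s, 1 eV = 1.602176634·10^-19 J.
In SI units: p = 0.257 MeV/c = 1.3735·10^-22 kg·m/s.
Apply f = pc/h: f = 6.214·10^19 Hz.
Converting to PHz: f = 62140 PHz ≈ 6.21·10^4 PHz.

6.21·10^4 PHz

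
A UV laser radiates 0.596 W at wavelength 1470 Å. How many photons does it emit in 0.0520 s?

2.29 × 10^16 photons

Total energy: E_total = P·t = 0.596 × 0.0520 = 0.03099 J.
Per-photon energy: E = 1.351 × 10^-18 J.
N = E_total / E_photon = 2.29 × 10^16.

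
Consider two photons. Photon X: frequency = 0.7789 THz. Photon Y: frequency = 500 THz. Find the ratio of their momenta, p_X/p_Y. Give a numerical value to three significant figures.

1.56 × 10^-3

p_X = 1.722 × 10^-30 kg·m/s (from frequency = 0.7789 THz, via p = hf/c).
p_Y = 1.105 × 10^-27 kg·m/s (from frequency = 500 THz, via p = hf/c).
Ratio = 1.722 × 10^-30 / 1.105 × 10^-27 = 1.56 × 10^-3.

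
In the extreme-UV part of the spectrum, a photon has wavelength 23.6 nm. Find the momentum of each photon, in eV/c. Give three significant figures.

Convert to SI: λ = 23.6 nm = 2.36e-8 m.
Since p = h/λ for a photon, p = 2.808e-26 kg·m/s.
Converting to eV/c: p = 52.54 eV/c ≈ 52.5 eV/c.

52.5 eV/c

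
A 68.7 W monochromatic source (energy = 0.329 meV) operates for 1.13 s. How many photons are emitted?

Total energy: E_total = P·t = 68.7 × 1.13 = 77.63 J.
Per-photon energy: E = 5.271e-23 J.
N = E_total / E_photon = 1.47e24.

1.47e24 photons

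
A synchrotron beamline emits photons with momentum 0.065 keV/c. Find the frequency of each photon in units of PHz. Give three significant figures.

Use h = 6.62607015 × 10^-34 J·s, c = 2.99792458 × 10^8 m/s, 1 eV = 1.602176634 × 10^-19 J.
In SI units: p = 0.065 keV/c = 3.4738 × 10^-26 kg·m/s.
For a photon f = pc/h, so f = 1.572 × 10^16 Hz.
Converting to PHz: f = 15.72 PHz ≈ 15.7 PHz.

15.7 PHz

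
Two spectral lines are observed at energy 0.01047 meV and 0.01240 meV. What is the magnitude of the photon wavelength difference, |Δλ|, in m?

0.0184 m

Using λ = hc/E: λ₁ = 0.11842 m, λ₂ = 0.099987 m.
|Δλ| = |0.11842 − 0.099987| = 0.0184 m.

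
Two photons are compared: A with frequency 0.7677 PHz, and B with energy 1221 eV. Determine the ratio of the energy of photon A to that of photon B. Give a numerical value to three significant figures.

E_A = 5.087 × 10^-19 J (from frequency = 0.7677 PHz, via E = hf).
E_B = 1.956 × 10^-16 J (from energy = 1221 eV, via E given directly).
Ratio = 5.087 × 10^-19 / 1.956 × 10^-16 = 2.60 × 10^-3.

2.60 × 10^-3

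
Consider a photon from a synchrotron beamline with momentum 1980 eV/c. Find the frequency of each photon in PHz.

(h = 6.62607015·10^-34 J·s, c = 2.99792458·10^8 m/s, 1 eV = 1.602176634·10^-19 J.)
First convert: p = 1980 eV/c = 1.0582·10^-24 kg·m/s.
The photon relation is f = pc/h, giving f = 4.788·10^17 Hz.
Converting to PHz: f = 478.8 PHz ≈ 479 PHz.

479 PHz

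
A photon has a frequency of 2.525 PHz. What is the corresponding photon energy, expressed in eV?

10.4 eV

First convert: f = 2.525 PHz = 2.525e15 Hz.
For a photon E = hf, so E = 1.673e-18 J.
Converting to eV: E = 10.44 eV ≈ 10.4 eV.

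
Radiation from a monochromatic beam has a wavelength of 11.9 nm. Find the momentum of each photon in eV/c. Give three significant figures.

(h = 6.62607015·10^-34 J·s, c = 2.99792458·10^8 m/s, 1 eV = 1.602176634·10^-19 J.)
Convert to SI: λ = 11.9 nm = 1.19·10^-8 m.
Since p = h/λ for a photon, p = 5.568·10^-26 kg·m/s.
Converting to eV/c: p = 104.2 eV/c ≈ 104 eV/c.

104 eV/c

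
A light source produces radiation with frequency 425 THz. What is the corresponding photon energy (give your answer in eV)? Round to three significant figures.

1.76 eV

Take h = 6.62607015e-34 J·s, 1 eV = 1.602176634e-19 J.
In SI units: f = 425 THz = 4.25e14 Hz.
Apply E = hf: E = 2.816e-19 J.
Converting to eV: E = 1.758 eV ≈ 1.76 eV.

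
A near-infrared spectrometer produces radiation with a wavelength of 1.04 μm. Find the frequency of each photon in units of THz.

288 THz

(c = 2.99792458e8 m/s.)
Convert to SI: λ = 1.04 μm = 1.04e-6 m.
The photon relation is f = c/λ, giving f = 2.883e14 Hz.
Converting to THz: f = 288.3 THz ≈ 288 THz.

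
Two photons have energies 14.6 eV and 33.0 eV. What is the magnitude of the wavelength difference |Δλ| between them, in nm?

47.3 nm

Using λ = hc/E: λ₁ = 8.492 × 10^-8 m, λ₂ = 3.757 × 10^-8 m.
|Δλ| = |8.492 × 10^-8 − 3.757 × 10^-8| = 4.73 × 10^-8 m = 47.3 nm.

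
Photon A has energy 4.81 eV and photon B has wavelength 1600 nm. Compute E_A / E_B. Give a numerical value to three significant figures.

6.21

E_A = 7.706 × 10^-19 J (from energy = 4.81 eV, via E given directly).
E_B = 1.242 × 10^-19 J (from wavelength = 1600 nm, via E = hc/λ).
Ratio = 7.706 × 10^-19 / 1.242 × 10^-19 = 6.21.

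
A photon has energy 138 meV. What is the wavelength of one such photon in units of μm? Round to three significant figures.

In SI units: E = 138 meV = 2.2110·10^-20 J.
The photon relation is λ = hc/E, giving λ = 8.984·10^-6 m.
Converting to μm: λ = 8.984 μm ≈ 8.98 μm.

8.98 μm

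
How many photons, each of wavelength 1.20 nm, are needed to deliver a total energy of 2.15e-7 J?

Per-photon energy: E = 1.655e-16 J (from wavelength = 1.20 nm).
N = E_total / E_photon = 2.15e-7 J / 1.655e-16 J = 1.30e9.

1.30e9 photons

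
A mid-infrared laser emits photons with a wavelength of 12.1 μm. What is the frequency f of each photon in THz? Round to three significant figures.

24.8 THz

First convert: λ = 12.1 μm = 1.21e-5 m.
The photon relation is f = c/λ, giving f = 2.478e13 Hz.
Converting to THz: f = 24.78 THz ≈ 24.8 THz.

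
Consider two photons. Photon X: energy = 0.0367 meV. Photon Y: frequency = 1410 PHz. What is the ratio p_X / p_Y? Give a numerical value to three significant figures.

6.29·10^-9

p_X = 1.961·10^-32 kg·m/s (from energy = 0.0367 meV, via p = E/c).
p_Y = 3.116·10^-24 kg·m/s (from frequency = 1410 PHz, via p = hf/c).
Ratio = 1.961·10^-32 / 3.116·10^-24 = 6.29·10^-9.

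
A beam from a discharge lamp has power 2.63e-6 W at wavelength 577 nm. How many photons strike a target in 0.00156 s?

Total energy: E_total = P·t = 2.63e-6 × 0.00156 = 4.103e-9 J.
Per-photon energy: E = 3.443e-19 J.
N = E_total / E_photon = 1.19e10.

1.19e10 photons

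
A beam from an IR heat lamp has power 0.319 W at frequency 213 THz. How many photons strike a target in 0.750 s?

1.70 × 10^18 photons

Total energy: E_total = P·t = 0.319 × 0.750 = 0.2393 J.
Per-photon energy: E = 1.411 × 10^-19 J.
N = E_total / E_photon = 1.70 × 10^18.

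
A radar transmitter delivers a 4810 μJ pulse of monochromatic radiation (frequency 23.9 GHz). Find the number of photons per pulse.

Per-photon energy: E = 1.584·10^-23 J (from frequency = 23.9 GHz).
N = E_total / E_photon = 0.00481 J / 1.584·10^-23 J = 3.04·10^20.

3.04·10^20 photons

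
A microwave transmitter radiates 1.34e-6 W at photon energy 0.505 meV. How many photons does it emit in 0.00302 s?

Total energy: E_total = P·t = 1.34e-6 × 0.00302 = 4.047e-9 J.
Per-photon energy: E = 8.091e-23 J.
N = E_total / E_photon = 5.00e13.

5.00e13 photons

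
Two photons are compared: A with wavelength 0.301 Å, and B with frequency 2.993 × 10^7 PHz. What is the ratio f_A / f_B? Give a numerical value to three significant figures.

3.33 × 10^-4

f_A = 9.960 × 10^18 Hz (from wavelength = 0.301 Å, via f = c/λ).
f_B = 2.993 × 10^22 Hz (from frequency = 2.993 × 10^7 PHz, via f given directly).
Ratio = 9.960 × 10^18 / 2.993 × 10^22 = 3.33 × 10^-4.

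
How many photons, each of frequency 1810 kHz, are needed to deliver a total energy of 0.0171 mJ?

Per-photon energy: E = 1.199·10^-27 J (from frequency = 1810 kHz).
N = E_total / E_photon = 1.71·10^-5 J / 1.199·10^-27 J = 1.43·10^22.

1.43·10^22 photons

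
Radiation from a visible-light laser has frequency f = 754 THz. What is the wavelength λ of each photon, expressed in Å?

In SI units: f = 754 THz = 7.54e14 Hz.
Since λ = c/f for a photon, λ = 3.976e-7 m.
Converting to Å: λ = 3976 Å ≈ 3980 Å.

3980 Å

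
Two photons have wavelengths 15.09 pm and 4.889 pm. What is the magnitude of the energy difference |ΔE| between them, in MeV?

0.171 MeV

Using E = hc/λ: E₁ = 1.3164e-14 J, E₂ = 4.0631e-14 J.
|ΔE| = |1.3164e-14 − 4.0631e-14| = 2.75e-14 J = 0.171 MeV.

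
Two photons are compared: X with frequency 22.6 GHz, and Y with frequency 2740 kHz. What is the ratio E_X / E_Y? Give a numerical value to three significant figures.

E_X = 1.497e-23 J (from frequency = 22.6 GHz, via E = hf).
E_Y = 1.816e-27 J (from frequency = 2740 kHz, via E = hf).
Ratio = 1.497e-23 / 1.816e-27 = 8250.

8250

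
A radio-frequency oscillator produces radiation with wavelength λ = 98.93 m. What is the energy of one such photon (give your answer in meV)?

(h = 6.62607015e-34 J·s, c = 2.99792458e8 m/s, 1 eV = 1.602176634e-19 J.)
Since E = hc/λ for a photon, E = 2.008e-27 J.
Converting to meV: E = 1.253e-5 meV ≈ 1.25e-5 meV.

1.25e-5 meV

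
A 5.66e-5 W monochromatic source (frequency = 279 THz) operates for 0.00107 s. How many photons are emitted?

3.28e11 photons

Total energy: E_total = P·t = 5.66e-5 × 0.00107 = 6.056e-8 J.
Per-photon energy: E = 1.849e-19 J.
N = E_total / E_photon = 3.28e11.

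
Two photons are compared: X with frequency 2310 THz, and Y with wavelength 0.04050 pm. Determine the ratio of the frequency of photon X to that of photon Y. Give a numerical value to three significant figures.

f_X = 2.310 × 10^15 Hz (from frequency = 2310 THz, via f given directly).
f_Y = 7.402 × 10^21 Hz (from wavelength = 0.04050 pm, via f = c/λ).
Ratio = 2.310 × 10^15 / 7.402 × 10^21 = 3.12 × 10^-7.

3.12 × 10^-7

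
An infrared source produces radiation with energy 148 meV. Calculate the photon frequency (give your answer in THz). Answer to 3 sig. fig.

35.8 THz

Convert to SI: E = 148 meV = 2.3712e-20 J.
Apply f = E/h: f = 3.579e13 Hz.
Converting to THz: f = 35.79 THz ≈ 35.8 THz.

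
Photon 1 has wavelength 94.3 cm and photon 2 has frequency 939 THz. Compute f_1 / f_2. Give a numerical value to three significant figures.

f_1 = 3.179 × 10^8 Hz (from wavelength = 94.3 cm, via f = c/λ).
f_2 = 9.390 × 10^14 Hz (from frequency = 939 THz, via f given directly).
Ratio = 3.179 × 10^8 / 9.390 × 10^14 = 3.39 × 10^-7.

3.39 × 10^-7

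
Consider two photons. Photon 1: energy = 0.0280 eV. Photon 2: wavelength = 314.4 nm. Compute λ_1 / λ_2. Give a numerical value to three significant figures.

λ_1 = 4.428·10^-5 m (from energy = 0.0280 eV, via λ = hc/E).
λ_2 = 3.144·10^-7 m (from wavelength = 314.4 nm, via λ given directly).
Ratio = 4.428·10^-5 / 3.144·10^-7 = 141.

141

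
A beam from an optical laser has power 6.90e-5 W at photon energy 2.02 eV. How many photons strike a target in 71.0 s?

Total energy: E_total = P·t = 6.90e-5 × 71.0 = 0.004899 J.
Per-photon energy: E = 3.236e-19 J.
N = E_total / E_photon = 1.51e16.

1.51e16 photons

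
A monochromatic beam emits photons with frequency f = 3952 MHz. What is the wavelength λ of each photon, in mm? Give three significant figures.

75.9 mm

First convert: f = 3952 MHz = 3.952 × 10^9 Hz.
The photon relation is λ = c/f, giving λ = 0.07586 m.
Converting to mm: λ = 75.86 mm ≈ 75.9 mm.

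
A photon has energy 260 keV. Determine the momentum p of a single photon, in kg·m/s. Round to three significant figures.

1.39·10^-22 kg·m/s

In SI units: E = 260 keV = 4.1657·10^-14 J.
For a photon p = E/c, so p = 1.390·10^-22 kg·m/s.
So p ≈ 1.39·10^-22 kg·m/s.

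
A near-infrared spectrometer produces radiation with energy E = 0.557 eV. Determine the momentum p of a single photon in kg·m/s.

2.98e-28 kg·m/s

(c = 2.99792458e8 m/s, 1 eV = 1.602176634e-19 J.)
First convert: E = 0.557 eV = 8.9241e-20 J.
Since p = E/c for a photon, p = 2.977e-28 kg·m/s.
So p ≈ 2.98e-28 kg·m/s.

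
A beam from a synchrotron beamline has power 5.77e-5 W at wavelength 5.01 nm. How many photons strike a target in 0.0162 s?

Total energy: E_total = P·t = 5.77e-5 × 0.0162 = 9.347e-7 J.
Per-photon energy: E = 3.965e-17 J.
N = E_total / E_photon = 2.36e10.

2.36e10 photons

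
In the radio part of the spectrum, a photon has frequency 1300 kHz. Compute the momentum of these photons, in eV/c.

5.38e-9 eV/c

Use h = 6.62607015e-34 J·s, c = 2.99792458e8 m/s, 1 eV = 1.602176634e-19 J.
In SI units: f = 1300 kHz = 1.30e6 Hz.
For a photon p = hf/c, so p = 2.873e-36 kg·m/s.
Converting to eV/c: p = 5.376e-9 eV/c ≈ 5.38e-9 eV/c.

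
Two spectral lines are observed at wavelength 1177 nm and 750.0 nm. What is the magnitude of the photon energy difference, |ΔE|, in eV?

0.600 eV

Using E = hc/λ: E₁ = 1.6877e-19 J, E₂ = 2.6486e-19 J.
|ΔE| = |1.6877e-19 − 2.6486e-19| = 9.61e-20 J = 0.600 eV.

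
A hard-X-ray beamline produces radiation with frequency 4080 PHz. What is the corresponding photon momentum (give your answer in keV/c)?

(h = 6.62607015 × 10^-34 J·s, c = 2.99792458 × 10^8 m/s, 1 eV = 1.602176634 × 10^-19 J.)
First convert: f = 4080 PHz = 4.08 × 10^18 Hz.
Since p = hf/c for a photon, p = 9.018 × 10^-24 kg·m/s.
Converting to keV/c: p = 16.87 keV/c ≈ 16.9 keV/c.

16.9 keV/c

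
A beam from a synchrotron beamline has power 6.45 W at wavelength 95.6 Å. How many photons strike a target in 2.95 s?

9.16 × 10^17 photons

Total energy: E_total = P·t = 6.45 × 2.95 = 19.03 J.
Per-photon energy: E = 2.078 × 10^-17 J.
N = E_total / E_photon = 9.16 × 10^17.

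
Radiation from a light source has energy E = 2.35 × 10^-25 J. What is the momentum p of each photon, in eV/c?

The photon relation is p = E/c, giving p = 7.839 × 10^-34 kg·m/s.
Converting to eV/c: p = 1.467 × 10^-6 eV/c ≈ 1.47 × 10^-6 eV/c.

1.47 × 10^-6 eV/c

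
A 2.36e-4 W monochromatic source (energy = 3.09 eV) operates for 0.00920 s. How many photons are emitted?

4.39e12 photons

Total energy: E_total = P·t = 2.36e-4 × 0.00920 = 2.171e-6 J.
Per-photon energy: E = 4.951e-19 J.
N = E_total / E_photon = 4.39e12.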